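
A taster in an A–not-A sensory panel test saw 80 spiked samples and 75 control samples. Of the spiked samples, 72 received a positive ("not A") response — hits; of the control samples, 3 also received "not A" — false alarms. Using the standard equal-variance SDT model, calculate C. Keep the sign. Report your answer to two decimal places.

C = 0.23

H = 72/80 = 0.9000
FA = 3/75 = 0.0400
z(H) = 1.282
z(FA) = -1.751
c = −½·[z(H) + z(FA)] = −0.5 × (1.282 + (-1.751)) = 0.2345
c > 0: the taster has a conservative response bias.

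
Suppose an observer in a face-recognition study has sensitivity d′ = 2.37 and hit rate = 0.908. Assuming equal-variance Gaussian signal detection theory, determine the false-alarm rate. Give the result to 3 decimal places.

false-alarm rate = 0.149

z(hit rate) = z(0.908) = 1.3285
z(FA) = z(H) − d' = 1.3285 − 2.37 = -1.0415
false-alarm rate = Φ(-1.0415) = 0.1488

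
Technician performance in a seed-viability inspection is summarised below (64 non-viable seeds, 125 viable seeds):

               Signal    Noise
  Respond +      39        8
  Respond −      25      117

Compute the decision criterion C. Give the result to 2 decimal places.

H = 39/64 = 0.6094
FA = 8/125 = 0.0640
z(0.6094) = 0.278, z(0.0640) = -1.522
c = −½·[z(H) + z(FA)] = −0.5 × (0.278 + (-1.522)) = 0.622

C = 0.62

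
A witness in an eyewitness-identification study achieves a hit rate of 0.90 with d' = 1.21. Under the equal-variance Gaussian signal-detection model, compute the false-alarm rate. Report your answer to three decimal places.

z(hit rate) = z(0.90) = 1.2816
z(FA) = z(H) − d' = 1.2816 − 1.21 = 0.0716
false-alarm rate = Φ(0.0716) = 0.5285

false-alarm rate = 0.529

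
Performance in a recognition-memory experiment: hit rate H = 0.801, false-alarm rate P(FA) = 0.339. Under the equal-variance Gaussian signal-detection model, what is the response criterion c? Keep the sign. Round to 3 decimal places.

c = -0.215

Φ⁻¹(H) = Φ⁻¹(0.801) = 0.8452
Φ⁻¹(FA) = Φ⁻¹(0.339) = -0.4152
c = −½·[z(H) + z(FA)] = −0.5 × (0.8452 + (-0.4152)) = -0.2150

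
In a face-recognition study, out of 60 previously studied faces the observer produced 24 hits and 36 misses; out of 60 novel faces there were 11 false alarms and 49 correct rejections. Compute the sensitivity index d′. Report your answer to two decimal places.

d′ = 0.65

H = 24/60 = 0.4000
FA = 11/60 = 0.1833
z(0.4000) = -0.253, z(0.1833) = -0.903
d' = z(H) − z(FA) = -0.253 − (-0.903) = 0.650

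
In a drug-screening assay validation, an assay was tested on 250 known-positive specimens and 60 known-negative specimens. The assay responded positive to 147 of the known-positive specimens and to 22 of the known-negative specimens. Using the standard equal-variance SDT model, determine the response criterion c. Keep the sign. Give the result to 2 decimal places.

c = 0.06

H = 147/250 = 0.5880
FA = 22/60 = 0.3667
z(H) = 0.222
z(FA) = -0.341
c = −½·[z(H) + z(FA)] = −0.5 × (0.222 + (-0.341)) = 0.0595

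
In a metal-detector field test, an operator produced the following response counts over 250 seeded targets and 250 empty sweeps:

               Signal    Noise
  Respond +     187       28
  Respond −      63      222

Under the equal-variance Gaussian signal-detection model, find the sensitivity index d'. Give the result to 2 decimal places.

H = 187/250 = 0.7480
FA = 28/250 = 0.1120
Φ⁻¹(H) = Φ⁻¹(0.7480) = 0.668
Φ⁻¹(FA) = Φ⁻¹(0.1120) = -1.216
d' = z(H) − z(FA) = 0.668 − (-1.216) = 1.884

d' = 1.88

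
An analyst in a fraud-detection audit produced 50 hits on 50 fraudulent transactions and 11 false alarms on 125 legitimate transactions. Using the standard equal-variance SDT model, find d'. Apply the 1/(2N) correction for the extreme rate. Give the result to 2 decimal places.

d' = 3.68

The hit rate is 50/50 = 1, so apply the 1/(2N) correction: H → 1 − 1/(2·50) = 0.99000.
z(H) = z(0.99000) = 2.326
z(FA) = z(0.08800) = -1.353
d' = 2.326 − (-1.353) = 3.679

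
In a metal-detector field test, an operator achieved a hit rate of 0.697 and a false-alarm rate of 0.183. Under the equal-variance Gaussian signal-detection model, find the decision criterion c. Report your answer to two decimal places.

c = 0.19

z(H) = 0.5158
z(FA) = -0.9040
c = −½·[z(H) + z(FA)] = −0.5 × (0.5158 + (-0.9040)) = 0.1941
c > 0: the operator has a conservative response bias.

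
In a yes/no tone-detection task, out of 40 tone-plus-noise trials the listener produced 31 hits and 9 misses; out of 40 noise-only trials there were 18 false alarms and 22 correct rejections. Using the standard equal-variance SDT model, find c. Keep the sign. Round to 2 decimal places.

c = -0.31

H = 31/40 = 0.7750
FA = 18/40 = 0.4500
z(H) = z(0.7750) = 0.755
z(FA) = z(0.4500) = -0.126
c = −½·[z(H) + z(FA)] = −0.5 × (0.755 + (-0.126)) = -0.3145
c < 0: the listener has a liberal response bias.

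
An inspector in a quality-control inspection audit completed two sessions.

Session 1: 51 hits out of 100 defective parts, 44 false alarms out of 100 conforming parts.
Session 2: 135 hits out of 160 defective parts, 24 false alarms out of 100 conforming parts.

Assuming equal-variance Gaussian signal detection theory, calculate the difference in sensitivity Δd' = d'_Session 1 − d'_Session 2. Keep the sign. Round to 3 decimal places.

Δd' = -1.540

Session 1: z(0.5100) = 0.0251, z(0.4400) = -0.1510, d' = 0.1761
Session 2: z(0.8438) = 1.0102, z(0.2400) = -0.7063, d' = 1.7165
Δd' = d'_Session 1 − d'_Session 2 = 0.1761 − 1.7165 = -1.5404
Session 2 has the higher sensitivity.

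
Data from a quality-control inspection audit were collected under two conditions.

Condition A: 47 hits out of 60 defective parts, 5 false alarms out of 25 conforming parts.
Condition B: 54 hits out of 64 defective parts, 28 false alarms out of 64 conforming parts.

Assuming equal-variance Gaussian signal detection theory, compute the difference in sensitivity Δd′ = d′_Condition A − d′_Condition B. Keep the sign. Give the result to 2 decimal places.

Condition A: z(0.7833) = 0.783, z(0.2000) = -0.842, d' = 1.625
Condition B: z(0.8438) = 1.010, z(0.4375) = -0.157, d' = 1.167
Δd' = d'_Condition A − d'_Condition B = 1.625 − 1.167 = 0.458
Condition A has the higher sensitivity.

Δd′ = 0.46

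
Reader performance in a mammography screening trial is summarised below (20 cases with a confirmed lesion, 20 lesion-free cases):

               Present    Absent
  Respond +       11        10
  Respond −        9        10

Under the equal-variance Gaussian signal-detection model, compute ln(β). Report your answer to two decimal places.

ln β = -0.01

H = 11/20 = 0.5500
FA = 10/20 = 0.5000
z(0.5500) = 0.126, z(0.5000) = 0.000
ln β = −½·[z(H)² − z(FA)²] = −0.5 × (0.016 − 0.000) = -0.008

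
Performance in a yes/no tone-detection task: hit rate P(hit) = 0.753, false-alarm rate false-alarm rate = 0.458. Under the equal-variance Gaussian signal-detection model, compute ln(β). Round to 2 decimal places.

Φ⁻¹(H) = 0.684
Φ⁻¹(FA) = -0.105
ln β = −½·[z(H)² − z(FA)²] = −0.5 × (0.468 − 0.011) = -0.2285

ln β = -0.23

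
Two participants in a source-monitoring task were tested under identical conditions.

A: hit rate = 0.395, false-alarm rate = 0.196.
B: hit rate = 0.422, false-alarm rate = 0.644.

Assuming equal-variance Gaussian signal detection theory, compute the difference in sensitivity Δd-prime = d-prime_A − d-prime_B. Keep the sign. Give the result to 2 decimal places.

A: z(0.395) = -0.266, z(0.196) = -0.856, d' = 0.590
B: z(0.422) = -0.197, z(0.644) = 0.369, d' = -0.566
Δd' = d'_A − d'_B = 0.590 − (-0.566) = 1.156
A has the higher sensitivity.

Δd-prime = 1.16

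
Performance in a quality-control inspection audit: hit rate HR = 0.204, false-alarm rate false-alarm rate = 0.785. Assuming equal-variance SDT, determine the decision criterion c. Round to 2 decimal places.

z(H) = -0.827
z(FA) = 0.789
c = −½·[z(H) + z(FA)] = −0.5 × (-0.827 + 0.789) = 0.019
c > 0: the inspector has a conservative response bias.

c = 0.02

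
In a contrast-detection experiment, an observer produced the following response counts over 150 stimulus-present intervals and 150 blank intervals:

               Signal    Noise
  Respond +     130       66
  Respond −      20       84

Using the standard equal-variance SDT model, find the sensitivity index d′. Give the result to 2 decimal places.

H = 130/150 = 0.8667
FA = 66/150 = 0.4400
Φ⁻¹(H) = Φ⁻¹(0.8667) = 1.1109
Φ⁻¹(FA) = Φ⁻¹(0.4400) = -0.1510
d' = z(H) − z(FA) = 1.1109 − (-0.1510) = 1.2619

d′ = 1.26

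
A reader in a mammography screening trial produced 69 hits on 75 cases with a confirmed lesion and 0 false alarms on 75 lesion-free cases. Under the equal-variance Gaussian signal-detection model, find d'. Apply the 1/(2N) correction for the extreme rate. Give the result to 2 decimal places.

The false-alarm rate is 0/75 = 0, so apply the 1/(2N) correction: FA → 1/(2·75) = 0.00667.
z(H) = z(0.92000) = 1.405
z(FA) = z(0.00667) = -2.475
d' = 1.405 − (-2.475) = 3.880

d' = 3.88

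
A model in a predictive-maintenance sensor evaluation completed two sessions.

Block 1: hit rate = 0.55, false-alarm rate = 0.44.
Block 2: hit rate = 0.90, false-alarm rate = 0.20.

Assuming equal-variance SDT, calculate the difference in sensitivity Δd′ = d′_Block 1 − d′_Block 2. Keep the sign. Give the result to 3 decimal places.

Block 1: z(0.55) = 0.1257, z(0.44) = -0.1510, d' = 0.2767
Block 2: z(0.90) = 1.2816, z(0.20) = -0.8416, d' = 2.1232
Δd' = d'_Block 1 − d'_Block 2 = 0.2767 − 2.1232 = -1.8465
Block 2 has the higher sensitivity.

Δd′ = -1.847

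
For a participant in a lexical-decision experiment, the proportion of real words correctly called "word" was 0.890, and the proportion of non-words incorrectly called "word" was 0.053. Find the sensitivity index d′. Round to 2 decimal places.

d′ = 2.84

z(H) = 1.2265
z(FA) = -1.6164
d' = z(H) − z(FA) = 1.2265 − (-1.6164) = 2.8429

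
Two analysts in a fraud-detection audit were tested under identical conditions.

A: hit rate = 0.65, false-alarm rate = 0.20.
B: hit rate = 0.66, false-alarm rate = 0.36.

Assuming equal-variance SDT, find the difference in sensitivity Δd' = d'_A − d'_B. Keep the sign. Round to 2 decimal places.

A: z(0.65) = 0.385, z(0.20) = -0.842, d' = 1.227
B: z(0.66) = 0.412, z(0.36) = -0.358, d' = 0.770
Δd' = d'_A − d'_B = 1.227 − 0.770 = 0.457
A has the higher sensitivity.

Δd' = 0.46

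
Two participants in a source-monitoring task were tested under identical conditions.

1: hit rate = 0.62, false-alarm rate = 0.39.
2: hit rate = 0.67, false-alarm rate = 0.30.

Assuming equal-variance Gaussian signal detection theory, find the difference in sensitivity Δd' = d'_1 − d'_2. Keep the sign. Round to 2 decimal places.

Δd' = -0.38

1: z(0.62) = 0.305, z(0.39) = -0.279, d' = 0.584
2: z(0.67) = 0.440, z(0.30) = -0.524, d' = 0.964
Δd' = d'_1 − d'_2 = 0.584 − 0.964 = -0.380
2 has the higher sensitivity.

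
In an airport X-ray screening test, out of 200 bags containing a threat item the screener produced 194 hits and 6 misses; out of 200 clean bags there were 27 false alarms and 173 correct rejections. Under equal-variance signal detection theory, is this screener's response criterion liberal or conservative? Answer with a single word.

liberal

z(H) = 1.881, z(FA) = -1.103
c = −½·(z(H) + z(FA)) = -0.389
c < 0 → liberal criterion (biased toward responding “yes”).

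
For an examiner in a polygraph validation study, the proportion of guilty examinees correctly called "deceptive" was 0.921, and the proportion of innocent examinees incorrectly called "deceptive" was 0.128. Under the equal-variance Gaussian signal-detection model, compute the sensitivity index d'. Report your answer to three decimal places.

d' = 2.548

Φ⁻¹(0.921) = 1.4118, Φ⁻¹(0.128) = -1.1359
d' = z(H) − z(FA) = 1.4118 − (-1.1359) = 2.5477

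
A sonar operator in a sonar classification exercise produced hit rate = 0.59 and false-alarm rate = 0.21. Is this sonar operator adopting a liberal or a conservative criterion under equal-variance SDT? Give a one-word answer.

z(H) = 0.228, z(FA) = -0.806
c = −½·(z(H) + z(FA)) = 0.289
c > 0 → conservative criterion (biased toward responding “no”).

conservative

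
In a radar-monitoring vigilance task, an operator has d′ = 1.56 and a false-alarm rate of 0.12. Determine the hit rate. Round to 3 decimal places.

hit rate = 0.650

z(false-alarm rate) = z(0.12) = -1.1750
z(H) = z(FA) + d' = -1.1750 + 1.56 = 0.3850
hit rate = Φ(0.3850) = 0.6499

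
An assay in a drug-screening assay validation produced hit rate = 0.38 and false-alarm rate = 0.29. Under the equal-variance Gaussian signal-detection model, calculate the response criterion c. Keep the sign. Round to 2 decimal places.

z(H) = z(0.38) = -0.305
z(FA) = z(0.29) = -0.553
c = −½·[z(H) + z(FA)] = −0.5 × (-0.305 + (-0.553)) = 0.429

c = 0.43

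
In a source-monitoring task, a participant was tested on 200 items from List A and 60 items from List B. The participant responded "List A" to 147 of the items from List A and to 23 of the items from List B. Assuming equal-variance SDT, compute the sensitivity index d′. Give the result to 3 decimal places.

H = 147/200 = 0.7350
FA = 23/60 = 0.3833
z(H) = z(0.7350) = 0.6280
z(FA) = z(0.3833) = -0.2968
d' = z(H) − z(FA) = 0.6280 − (-0.2968) = 0.9248

d′ = 0.925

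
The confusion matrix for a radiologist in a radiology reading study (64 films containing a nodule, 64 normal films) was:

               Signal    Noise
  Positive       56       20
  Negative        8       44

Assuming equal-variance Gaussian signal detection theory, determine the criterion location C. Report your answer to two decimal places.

H = 56/64 = 0.8750
FA = 20/64 = 0.3125
Φ⁻¹(H) = 1.1503
Φ⁻¹(FA) = -0.4888
c = −½·[z(H) + z(FA)] = −0.5 × (1.1503 + (-0.4888)) = -0.33075
c < 0: the radiologist has a liberal response bias.

C = -0.33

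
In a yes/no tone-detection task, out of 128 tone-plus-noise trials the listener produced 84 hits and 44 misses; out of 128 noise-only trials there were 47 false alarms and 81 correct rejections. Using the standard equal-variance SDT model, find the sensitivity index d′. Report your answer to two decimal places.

d′ = 0.74

H = 84/128 = 0.6562
FA = 47/128 = 0.3672
z(H) = 0.402
z(FA) = -0.339
d' = z(H) − z(FA) = 0.402 − (-0.339) = 0.741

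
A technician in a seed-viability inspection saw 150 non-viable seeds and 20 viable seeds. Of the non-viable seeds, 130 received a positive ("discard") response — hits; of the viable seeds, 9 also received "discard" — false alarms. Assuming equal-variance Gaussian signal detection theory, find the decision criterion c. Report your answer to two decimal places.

H = 130/150 = 0.8667
FA = 9/20 = 0.4500
z(0.8667) = 1.111, z(0.4500) = -0.126
c = −½·[z(H) + z(FA)] = −0.5 × (1.111 + (-0.126)) = -0.4925
c < 0: the technician has a liberal response bias.

c = -0.49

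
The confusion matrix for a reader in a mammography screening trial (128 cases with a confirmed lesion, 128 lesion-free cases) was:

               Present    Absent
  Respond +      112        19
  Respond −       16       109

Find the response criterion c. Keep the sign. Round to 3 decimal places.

c = -0.054

H = 112/128 = 0.8750
FA = 19/128 = 0.1484
Φ⁻¹(H) = Φ⁻¹(0.8750) = 1.1503
Φ⁻¹(FA) = Φ⁻¹(0.1484) = -1.0433
c = −½·[z(H) + z(FA)] = −0.5 × (1.1503 + (-1.0433)) = -0.0535
c < 0: the reader has a liberal response bias.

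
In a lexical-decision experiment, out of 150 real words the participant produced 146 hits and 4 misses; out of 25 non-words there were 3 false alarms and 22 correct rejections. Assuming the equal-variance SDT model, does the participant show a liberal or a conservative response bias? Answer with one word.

liberal

z(H) = 1.932, z(FA) = -1.175
c = −½·(z(H) + z(FA)) = -0.3785
c < 0 → liberal criterion (biased toward responding “yes”).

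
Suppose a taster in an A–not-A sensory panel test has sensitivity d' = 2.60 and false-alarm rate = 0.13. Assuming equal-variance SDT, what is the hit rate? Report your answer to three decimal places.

hit rate = 0.930

z(false-alarm rate) = z(0.13) = -1.1264
z(H) = z(FA) + d' = -1.1264 + 2.60 = 1.4736
hit rate = Φ(1.4736) = 0.9297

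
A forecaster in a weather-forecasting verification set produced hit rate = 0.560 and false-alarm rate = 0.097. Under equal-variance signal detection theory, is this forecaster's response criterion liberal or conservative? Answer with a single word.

z(H) = 0.151, z(FA) = -1.299
c = −½·(z(H) + z(FA)) = 0.574
c > 0 → conservative criterion (biased toward responding “no”).

conservative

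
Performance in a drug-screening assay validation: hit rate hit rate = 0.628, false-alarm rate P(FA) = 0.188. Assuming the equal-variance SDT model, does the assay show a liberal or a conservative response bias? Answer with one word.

conservative

z(H) = 0.327, z(FA) = -0.885
c = −½·(z(H) + z(FA)) = 0.279
c > 0 → conservative criterion (biased toward responding “no”).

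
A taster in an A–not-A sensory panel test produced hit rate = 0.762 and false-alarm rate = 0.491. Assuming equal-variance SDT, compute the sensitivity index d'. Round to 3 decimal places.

z(H) = 0.7128
z(FA) = -0.0226
d' = z(H) − z(FA) = 0.7128 − (-0.0226) = 0.7354

d' = 0.735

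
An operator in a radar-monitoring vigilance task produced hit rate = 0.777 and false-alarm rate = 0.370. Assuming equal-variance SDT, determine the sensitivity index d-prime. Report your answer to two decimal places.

z(H) = z(0.777) = 0.762
z(FA) = z(0.370) = -0.332
d' = z(H) − z(FA) = 0.762 − (-0.332) = 1.094

d-prime = 1.09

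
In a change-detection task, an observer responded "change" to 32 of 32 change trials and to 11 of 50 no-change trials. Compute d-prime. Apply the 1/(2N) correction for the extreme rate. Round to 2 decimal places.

The hit rate is 32/32 = 1, so apply the 1/(2N) correction: H → 1 − 1/(2·32) = 0.98438.
z(H) = z(0.98438) = 2.154
z(FA) = z(0.22000) = -0.772
d' = 2.154 − (-0.772) = 2.926

d-prime = 2.93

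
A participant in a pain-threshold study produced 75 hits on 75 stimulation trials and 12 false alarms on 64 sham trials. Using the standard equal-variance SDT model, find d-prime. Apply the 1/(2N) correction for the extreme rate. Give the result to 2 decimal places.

d-prime = 3.36

The hit rate is 75/75 = 1, so apply the 1/(2N) correction: H → 1 − 1/(2·75) = 0.99333.
z(H) = z(0.99333) = 2.475
z(FA) = z(0.18750) = -0.887
d' = 2.475 − (-0.887) = 3.362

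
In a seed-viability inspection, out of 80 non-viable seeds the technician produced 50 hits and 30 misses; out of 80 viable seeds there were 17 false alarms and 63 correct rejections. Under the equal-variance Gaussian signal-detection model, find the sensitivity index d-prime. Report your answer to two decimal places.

H = 50/80 = 0.6250
FA = 17/80 = 0.2125
Φ⁻¹(0.6250) = 0.319, Φ⁻¹(0.2125) = -0.798
d' = z(H) − z(FA) = 0.319 − (-0.798) = 1.117

d-prime = 1.12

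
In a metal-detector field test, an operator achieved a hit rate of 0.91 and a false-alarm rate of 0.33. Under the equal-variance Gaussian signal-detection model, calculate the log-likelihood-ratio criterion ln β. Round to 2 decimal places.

Φ⁻¹(0.91) = 1.341, Φ⁻¹(0.33) = -0.440
ln β = −½·[z(H)² − z(FA)²] = −0.5 × (1.798 − 0.194) = -0.802

ln β = -0.80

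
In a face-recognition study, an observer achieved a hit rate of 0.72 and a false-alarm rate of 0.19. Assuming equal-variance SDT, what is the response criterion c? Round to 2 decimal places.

c = 0.15

z(H) = z(0.72) = 0.583
z(FA) = z(0.19) = -0.878
c = −½·[z(H) + z(FA)] = −0.5 × (0.583 + (-0.878)) = 0.1475
c > 0: the observer has a conservative response bias.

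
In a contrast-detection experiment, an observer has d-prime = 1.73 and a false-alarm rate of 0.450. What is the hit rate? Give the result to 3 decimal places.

hit rate = 0.946

z(false-alarm rate) = z(0.450) = -0.1257
z(H) = z(FA) + d' = -0.1257 + 1.73 = 1.6043
hit rate = Φ(1.6043) = 0.9457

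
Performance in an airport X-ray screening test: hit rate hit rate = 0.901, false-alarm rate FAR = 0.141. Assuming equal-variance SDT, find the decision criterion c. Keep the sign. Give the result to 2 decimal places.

c = -0.11

z(H) = z(0.901) = 1.287
z(FA) = z(0.141) = -1.076
c = −½·[z(H) + z(FA)] = −0.5 × (1.287 + (-1.076)) = -0.1055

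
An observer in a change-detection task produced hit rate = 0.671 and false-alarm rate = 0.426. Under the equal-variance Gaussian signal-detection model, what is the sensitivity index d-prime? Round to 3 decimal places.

z(H) = 0.4427
z(FA) = -0.1866
d' = z(H) − z(FA) = 0.4427 − (-0.1866) = 0.6293

d-prime = 0.629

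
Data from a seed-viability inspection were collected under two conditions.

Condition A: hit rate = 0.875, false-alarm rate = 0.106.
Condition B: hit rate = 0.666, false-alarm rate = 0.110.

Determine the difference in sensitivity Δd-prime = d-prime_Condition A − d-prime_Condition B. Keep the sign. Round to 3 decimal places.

Δd-prime = 0.743

Condition A: z(0.875) = 1.1503, z(0.106) = -1.2481, d' = 2.3984
Condition B: z(0.666) = 0.4289, z(0.110) = -1.2265, d' = 1.6554
Δd' = d'_Condition A − d'_Condition B = 2.3984 − 1.6554 = 0.7430
Condition A has the higher sensitivity.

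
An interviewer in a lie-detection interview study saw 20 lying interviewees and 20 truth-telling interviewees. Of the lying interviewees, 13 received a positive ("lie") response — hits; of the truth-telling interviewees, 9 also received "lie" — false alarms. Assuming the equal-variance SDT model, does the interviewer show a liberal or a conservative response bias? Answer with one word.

z(H) = 0.385, z(FA) = -0.126
c = −½·(z(H) + z(FA)) = -0.1295
c < 0 → liberal criterion (biased toward responding “yes”).

liberal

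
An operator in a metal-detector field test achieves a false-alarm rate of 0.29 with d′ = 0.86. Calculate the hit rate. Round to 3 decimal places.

hit rate = 0.620

z(false-alarm rate) = z(0.29) = -0.5534
z(H) = z(FA) + d' = -0.5534 + 0.86 = 0.3066
hit rate = Φ(0.3066) = 0.6204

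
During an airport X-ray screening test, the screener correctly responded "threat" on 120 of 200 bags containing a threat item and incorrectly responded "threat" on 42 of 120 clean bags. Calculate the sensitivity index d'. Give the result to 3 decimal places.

d' = 0.639

H = 120/200 = 0.6000
FA = 42/120 = 0.3500
z(0.6000) = 0.2533, z(0.3500) = -0.3853
d' = z(H) − z(FA) = 0.2533 − (-0.3853) = 0.6386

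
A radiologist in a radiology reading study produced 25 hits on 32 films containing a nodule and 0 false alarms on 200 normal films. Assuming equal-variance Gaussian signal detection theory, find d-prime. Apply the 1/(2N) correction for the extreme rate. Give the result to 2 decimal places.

The false-alarm rate is 0/200 = 0, so apply the 1/(2N) correction: FA → 1/(2·200) = 0.00250.
z(H) = z(0.78125) = 0.776
z(FA) = z(0.00250) = -2.807
d' = 0.776 − (-2.807) = 3.583

d-prime = 3.58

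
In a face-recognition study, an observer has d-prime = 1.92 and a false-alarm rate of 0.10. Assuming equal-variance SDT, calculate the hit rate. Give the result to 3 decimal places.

z(false-alarm rate) = z(0.10) = -1.2816
z(H) = z(FA) + d' = -1.2816 + 1.92 = 0.6384
hit rate = Φ(0.6384) = 0.7384

hit rate = 0.738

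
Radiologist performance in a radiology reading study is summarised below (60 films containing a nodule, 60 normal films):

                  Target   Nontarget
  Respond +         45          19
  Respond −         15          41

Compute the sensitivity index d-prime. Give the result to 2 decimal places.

H = 45/60 = 0.7500
FA = 19/60 = 0.3167
Φ⁻¹(H) = Φ⁻¹(0.7500) = 0.674
Φ⁻¹(FA) = Φ⁻¹(0.3167) = -0.477
d' = z(H) − z(FA) = 0.674 − (-0.477) = 1.151

d-prime = 1.15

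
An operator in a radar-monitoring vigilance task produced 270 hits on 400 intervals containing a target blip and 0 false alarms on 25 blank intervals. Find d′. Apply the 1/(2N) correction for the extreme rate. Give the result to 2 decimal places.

d′ = 2.51

The false-alarm rate is 0/25 = 0, so apply the 1/(2N) correction: FA → 1/(2·25) = 0.02000.
z(H) = z(0.67500) = 0.454
z(FA) = z(0.02000) = -2.054
d' = 0.454 − (-2.054) = 2.508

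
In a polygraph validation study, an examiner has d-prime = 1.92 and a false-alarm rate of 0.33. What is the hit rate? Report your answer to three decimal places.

hit rate = 0.931

z(false-alarm rate) = z(0.33) = -0.4399
z(H) = z(FA) + d' = -0.4399 + 1.92 = 1.4801
hit rate = Φ(1.4801) = 0.9306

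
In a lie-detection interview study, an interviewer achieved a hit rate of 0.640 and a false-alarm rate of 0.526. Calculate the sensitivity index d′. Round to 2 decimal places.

Φ⁻¹(H) = Φ⁻¹(0.640) = 0.358
Φ⁻¹(FA) = Φ⁻¹(0.526) = 0.065
d' = z(H) − z(FA) = 0.358 − 0.065 = 0.293

d′ = 0.29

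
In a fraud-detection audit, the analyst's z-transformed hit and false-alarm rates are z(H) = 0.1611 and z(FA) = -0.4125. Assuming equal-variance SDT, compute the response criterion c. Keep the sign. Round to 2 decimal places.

c = 0.13

c = −½·[z(H) + z(FA)] = −½·(0.1611 + (-0.4125)) = 0.1257
c > 0: the analyst has a conservative response bias.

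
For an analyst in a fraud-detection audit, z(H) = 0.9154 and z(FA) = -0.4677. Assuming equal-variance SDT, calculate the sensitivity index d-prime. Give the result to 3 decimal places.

d-prime = 1.383

d' = z(H) − z(FA) = 0.9154 − (-0.4677) = 1.3831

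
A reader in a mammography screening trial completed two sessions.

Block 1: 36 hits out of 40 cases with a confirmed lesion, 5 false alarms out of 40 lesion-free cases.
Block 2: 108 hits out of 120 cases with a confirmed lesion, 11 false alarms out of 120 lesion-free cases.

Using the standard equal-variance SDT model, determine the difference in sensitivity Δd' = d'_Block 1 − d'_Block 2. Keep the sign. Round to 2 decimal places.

Δd' = -0.18

Block 1: z(0.9000) = 1.282, z(0.1250) = -1.150, d' = 2.432
Block 2: z(0.9000) = 1.282, z(0.0917) = -1.330, d' = 2.612
Δd' = d'_Block 1 − d'_Block 2 = 2.432 − 2.612 = -0.180
Block 2 has the higher sensitivity.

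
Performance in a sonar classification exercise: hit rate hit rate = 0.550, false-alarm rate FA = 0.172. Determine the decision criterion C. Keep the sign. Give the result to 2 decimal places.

C = 0.41

z(0.550) = 0.1257, z(0.172) = -0.9463
c = −½·[z(H) + z(FA)] = −0.5 × (0.1257 + (-0.9463)) = 0.4103
c > 0: the sonar operator has a conservative response bias.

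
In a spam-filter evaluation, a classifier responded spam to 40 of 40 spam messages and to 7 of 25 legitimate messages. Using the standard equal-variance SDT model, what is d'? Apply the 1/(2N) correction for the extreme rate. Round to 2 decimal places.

The hit rate is 40/40 = 1, so apply the 1/(2N) correction: H → 1 − 1/(2·40) = 0.98750.
z(H) = z(0.98750) = 2.241
z(FA) = z(0.28000) = -0.583
d' = 2.241 − (-0.583) = 2.824

d' = 2.82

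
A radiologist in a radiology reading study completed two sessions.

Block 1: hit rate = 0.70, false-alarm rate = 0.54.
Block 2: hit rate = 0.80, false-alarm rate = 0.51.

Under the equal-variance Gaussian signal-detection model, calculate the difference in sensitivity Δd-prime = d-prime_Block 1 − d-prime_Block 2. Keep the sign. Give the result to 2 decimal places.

Δd-prime = -0.39

Block 1: z(0.70) = 0.524, z(0.54) = 0.100, d' = 0.424
Block 2: z(0.80) = 0.842, z(0.51) = 0.025, d' = 0.817
Δd' = d'_Block 1 − d'_Block 2 = 0.424 − 0.817 = -0.393
Block 2 has the higher sensitivity.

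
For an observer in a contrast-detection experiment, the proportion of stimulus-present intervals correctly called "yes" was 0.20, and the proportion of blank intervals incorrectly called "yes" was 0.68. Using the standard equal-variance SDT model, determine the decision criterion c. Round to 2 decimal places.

z(0.20) = -0.842, z(0.68) = 0.468
c = −½·[z(H) + z(FA)] = −0.5 × (-0.842 + 0.468) = 0.187

c = 0.19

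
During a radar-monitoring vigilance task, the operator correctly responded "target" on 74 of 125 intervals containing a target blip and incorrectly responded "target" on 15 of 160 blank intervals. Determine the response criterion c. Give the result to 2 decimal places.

H = 74/125 = 0.5920
FA = 15/160 = 0.0938
z(H) = z(0.5920) = 0.2327
z(FA) = z(0.0938) = -1.3177
c = −½·[z(H) + z(FA)] = −0.5 × (0.2327 + (-1.3177)) = 0.5425
c > 0: the operator has a conservative response bias.

c = 0.54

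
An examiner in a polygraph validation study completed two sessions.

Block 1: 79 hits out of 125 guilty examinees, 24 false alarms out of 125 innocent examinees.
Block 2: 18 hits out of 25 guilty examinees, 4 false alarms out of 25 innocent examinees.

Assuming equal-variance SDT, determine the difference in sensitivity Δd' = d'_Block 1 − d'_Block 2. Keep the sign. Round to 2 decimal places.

Block 1: z(0.6320) = 0.337, z(0.1920) = -0.871, d' = 1.208
Block 2: z(0.7200) = 0.583, z(0.1600) = -0.994, d' = 1.577
Δd' = d'_Block 1 − d'_Block 2 = 1.208 − 1.577 = -0.369
Block 2 has the higher sensitivity.

Δd' = -0.37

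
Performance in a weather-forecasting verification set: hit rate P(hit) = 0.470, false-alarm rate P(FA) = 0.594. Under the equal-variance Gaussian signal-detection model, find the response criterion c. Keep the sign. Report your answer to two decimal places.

z(H) = -0.0753
z(FA) = 0.2378
c = −½·[z(H) + z(FA)] = −0.5 × (-0.0753 + 0.2378) = -0.08125
c < 0: the forecaster has a liberal response bias.

c = -0.08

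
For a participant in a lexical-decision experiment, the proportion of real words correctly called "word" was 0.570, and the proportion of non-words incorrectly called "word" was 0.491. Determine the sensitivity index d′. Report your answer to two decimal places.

z(H) = z(0.570) = 0.176
z(FA) = z(0.491) = -0.023
d' = z(H) − z(FA) = 0.176 − (-0.023) = 0.199

d′ = 0.20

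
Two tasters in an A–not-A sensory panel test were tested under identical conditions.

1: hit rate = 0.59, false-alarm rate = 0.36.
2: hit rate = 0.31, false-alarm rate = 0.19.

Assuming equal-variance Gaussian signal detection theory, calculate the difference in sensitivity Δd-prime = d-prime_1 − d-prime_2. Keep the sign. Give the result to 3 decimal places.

1: z(0.59) = 0.2275, z(0.36) = -0.3585, d' = 0.5860
2: z(0.31) = -0.4959, z(0.19) = -0.8779, d' = 0.3820
Δd' = d'_1 − d'_2 = 0.5860 − 0.3820 = 0.2040
1 has the higher sensitivity.

Δd-prime = 0.204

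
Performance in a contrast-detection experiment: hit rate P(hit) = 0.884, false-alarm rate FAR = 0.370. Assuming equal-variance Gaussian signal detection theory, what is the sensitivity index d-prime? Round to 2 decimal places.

d-prime = 1.53

z(H) = z(0.884) = 1.195
z(FA) = z(0.370) = -0.332
d' = z(H) − z(FA) = 1.195 − (-0.332) = 1.527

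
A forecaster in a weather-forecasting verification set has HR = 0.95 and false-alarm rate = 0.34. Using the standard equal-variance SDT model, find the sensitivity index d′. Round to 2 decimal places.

d′ = 2.06

z(H) = z(0.95) = 1.645
z(FA) = z(0.34) = -0.412
d' = z(H) − z(FA) = 1.645 − (-0.412) = 2.057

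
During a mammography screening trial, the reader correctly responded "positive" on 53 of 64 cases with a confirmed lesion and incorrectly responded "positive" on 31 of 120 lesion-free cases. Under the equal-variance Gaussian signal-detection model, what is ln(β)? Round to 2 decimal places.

H = 53/64 = 0.8281
FA = 31/120 = 0.2583
z(0.8281) = 0.947, z(0.2583) = -0.649
ln β = −½·[z(H)² − z(FA)²] = −0.5 × (0.897 − 0.421) = -0.238

ln β = -0.24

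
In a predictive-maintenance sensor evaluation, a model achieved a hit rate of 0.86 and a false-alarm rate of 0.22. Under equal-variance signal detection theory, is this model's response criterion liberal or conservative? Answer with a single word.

liberal

z(H) = 1.080, z(FA) = -0.772
c = −½·(z(H) + z(FA)) = -0.154
c < 0 → liberal criterion (biased toward responding “yes”).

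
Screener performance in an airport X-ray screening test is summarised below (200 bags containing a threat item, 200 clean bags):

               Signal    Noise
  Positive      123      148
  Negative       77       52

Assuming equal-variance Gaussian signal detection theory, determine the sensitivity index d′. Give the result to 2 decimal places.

H = 123/200 = 0.6150
FA = 148/200 = 0.7400
Φ⁻¹(H) = 0.292
Φ⁻¹(FA) = 0.643
d' = z(H) − z(FA) = 0.292 − 0.643 = -0.351

d′ = -0.35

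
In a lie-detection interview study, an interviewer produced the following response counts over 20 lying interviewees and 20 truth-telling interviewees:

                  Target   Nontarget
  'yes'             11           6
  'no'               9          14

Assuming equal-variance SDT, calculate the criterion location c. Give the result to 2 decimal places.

c = 0.20

H = 11/20 = 0.5500
FA = 6/20 = 0.3000
Φ⁻¹(0.5500) = 0.1257, Φ⁻¹(0.3000) = -0.5244
c = −½·[z(H) + z(FA)] = −0.5 × (0.1257 + (-0.5244)) = 0.19935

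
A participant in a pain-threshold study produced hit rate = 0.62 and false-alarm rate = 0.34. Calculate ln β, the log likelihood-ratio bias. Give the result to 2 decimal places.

z(H) = z(0.62) = 0.305
z(FA) = z(0.34) = -0.412
ln β = −½·[z(H)² − z(FA)²] = −0.5 × (0.093 − 0.170) = 0.0385

ln β = 0.04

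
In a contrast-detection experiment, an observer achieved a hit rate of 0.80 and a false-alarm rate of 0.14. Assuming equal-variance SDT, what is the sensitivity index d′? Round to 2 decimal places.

d′ = 1.92

Φ⁻¹(0.80) = 0.842, Φ⁻¹(0.14) = -1.080
d' = z(H) − z(FA) = 0.842 − (-1.080) = 1.922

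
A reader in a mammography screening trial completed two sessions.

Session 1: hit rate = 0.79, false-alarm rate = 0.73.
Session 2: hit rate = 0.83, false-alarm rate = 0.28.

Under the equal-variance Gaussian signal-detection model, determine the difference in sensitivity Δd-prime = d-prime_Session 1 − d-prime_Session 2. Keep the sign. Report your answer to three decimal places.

Session 1: z(0.79) = 0.8064, z(0.73) = 0.6128, d' = 0.1936
Session 2: z(0.83) = 0.9542, z(0.28) = -0.5828, d' = 1.5370
Δd' = d'_Session 1 − d'_Session 2 = 0.1936 − 1.5370 = -1.3434
Session 2 has the higher sensitivity.

Δd-prime = -1.343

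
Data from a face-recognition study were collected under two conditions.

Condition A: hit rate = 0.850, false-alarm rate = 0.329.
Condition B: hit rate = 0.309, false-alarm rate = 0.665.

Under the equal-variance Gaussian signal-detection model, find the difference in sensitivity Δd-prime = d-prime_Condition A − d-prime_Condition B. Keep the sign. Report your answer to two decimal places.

Condition A: z(0.850) = 1.036, z(0.329) = -0.443, d' = 1.479
Condition B: z(0.309) = -0.499, z(0.665) = 0.426, d' = -0.925
Δd' = d'_Condition A − d'_Condition B = 1.479 − (-0.925) = 2.404
Condition A has the higher sensitivity.

Δd-prime = 2.40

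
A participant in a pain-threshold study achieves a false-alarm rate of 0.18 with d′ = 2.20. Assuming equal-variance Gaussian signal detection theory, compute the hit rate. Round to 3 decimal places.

z(false-alarm rate) = z(0.18) = -0.9154
z(H) = z(FA) + d' = -0.9154 + 2.20 = 1.2846
hit rate = Φ(1.2846) = 0.9005

hit rate = 0.901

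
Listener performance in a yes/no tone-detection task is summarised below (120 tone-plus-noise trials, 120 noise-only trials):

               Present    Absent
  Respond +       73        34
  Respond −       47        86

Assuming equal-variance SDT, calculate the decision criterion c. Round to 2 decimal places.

H = 73/120 = 0.6083
FA = 34/120 = 0.2833
z(H) = 0.2749
z(FA) = -0.5731
c = −½·[z(H) + z(FA)] = −0.5 × (0.2749 + (-0.5731)) = 0.1491
c > 0: the listener has a conservative response bias.

c = 0.15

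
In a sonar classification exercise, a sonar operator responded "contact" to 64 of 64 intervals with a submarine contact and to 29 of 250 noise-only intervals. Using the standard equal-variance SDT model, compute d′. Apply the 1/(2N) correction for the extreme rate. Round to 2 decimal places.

The hit rate is 64/64 = 1, so apply the 1/(2N) correction: H → 1 − 1/(2·64) = 0.99219.
z(H) = z(0.99219) = 2.418
z(FA) = z(0.11600) = -1.195
d' = 2.418 − (-1.195) = 3.613

d′ = 3.61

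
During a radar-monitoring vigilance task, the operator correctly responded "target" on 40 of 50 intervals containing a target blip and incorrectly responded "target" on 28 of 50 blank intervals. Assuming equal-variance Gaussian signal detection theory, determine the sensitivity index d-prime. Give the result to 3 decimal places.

H = 40/50 = 0.8000
FA = 28/50 = 0.5600
z(H) = 0.8416
z(FA) = 0.1510
d' = z(H) − z(FA) = 0.8416 − 0.1510 = 0.6906

d-prime = 0.691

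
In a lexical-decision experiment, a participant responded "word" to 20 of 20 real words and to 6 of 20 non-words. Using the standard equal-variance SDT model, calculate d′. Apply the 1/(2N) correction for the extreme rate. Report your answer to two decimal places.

d′ = 2.48

The hit rate is 20/20 = 1, so apply the 1/(2N) correction: H → 1 − 1/(2·20) = 0.97500.
z(H) = z(0.97500) = 1.960
z(FA) = z(0.30000) = -0.524
d' = 1.960 − (-0.524) = 2.484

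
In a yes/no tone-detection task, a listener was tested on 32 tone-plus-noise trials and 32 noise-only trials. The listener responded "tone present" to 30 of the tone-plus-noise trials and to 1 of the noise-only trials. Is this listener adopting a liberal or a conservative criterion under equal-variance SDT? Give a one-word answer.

conservative

z(H) = 1.534, z(FA) = -1.863
c = −½·(z(H) + z(FA)) = 0.1645
c > 0 → conservative criterion (biased toward responding “no”).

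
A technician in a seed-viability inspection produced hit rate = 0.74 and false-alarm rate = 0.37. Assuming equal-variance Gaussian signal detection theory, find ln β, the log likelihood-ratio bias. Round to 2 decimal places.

z(0.74) = 0.643, z(0.37) = -0.332
ln β = −½·[z(H)² − z(FA)²] = −0.5 × (0.413 − 0.110) = -0.1515

ln β = -0.15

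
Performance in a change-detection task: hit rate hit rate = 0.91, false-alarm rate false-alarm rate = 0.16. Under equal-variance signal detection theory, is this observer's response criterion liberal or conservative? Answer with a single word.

z(H) = 1.341, z(FA) = -0.994
c = −½·(z(H) + z(FA)) = -0.1735
c < 0 → liberal criterion (biased toward responding “yes”).

liberal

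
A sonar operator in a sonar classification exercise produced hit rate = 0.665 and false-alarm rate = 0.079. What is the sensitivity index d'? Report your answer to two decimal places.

Φ⁻¹(0.665) = 0.4261, Φ⁻¹(0.079) = -1.4118
d' = z(H) − z(FA) = 0.4261 − (-1.4118) = 1.8379

d' = 1.84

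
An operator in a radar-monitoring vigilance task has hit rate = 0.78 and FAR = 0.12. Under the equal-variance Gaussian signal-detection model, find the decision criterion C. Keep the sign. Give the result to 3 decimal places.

C = 0.201

Φ⁻¹(0.78) = 0.7722, Φ⁻¹(0.12) = -1.1750
c = −½·[z(H) + z(FA)] = −0.5 × (0.7722 + (-1.1750)) = 0.2014
c > 0: the operator has a conservative response bias.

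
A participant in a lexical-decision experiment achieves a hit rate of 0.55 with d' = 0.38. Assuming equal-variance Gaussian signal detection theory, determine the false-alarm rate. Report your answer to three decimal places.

false-alarm rate = 0.400

z(hit rate) = z(0.55) = 0.1257
z(FA) = z(H) − d' = 0.1257 − 0.38 = -0.2543
false-alarm rate = Φ(-0.2543) = 0.3996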